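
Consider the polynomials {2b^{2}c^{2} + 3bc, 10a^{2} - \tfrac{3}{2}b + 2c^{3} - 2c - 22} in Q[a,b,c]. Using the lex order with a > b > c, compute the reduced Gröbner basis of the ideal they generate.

G = {a^{2} - \tfrac{3}{20}b + \tfrac{1}{5}c^{3} - \tfrac{1}{5}c - \tfrac{11}{5}, b^{2}c^{2} + \tfrac{3}{2}bc}

f_1 = 2b^{2}c^{2} + 3bc, LT = b^{2}c^{2}.
f_2 = 10a^{2} - \tfrac{3}{2}b + 2c^{3} - 2c - 22, LT = a^{2}.

S(f_1,f_2): leading monomials are coprime, so the S-polynomial reduces to 0 (Buchberger's first criterion).
Every S-polynomial of the final basis reduces to 0, so we have a Gröbner basis.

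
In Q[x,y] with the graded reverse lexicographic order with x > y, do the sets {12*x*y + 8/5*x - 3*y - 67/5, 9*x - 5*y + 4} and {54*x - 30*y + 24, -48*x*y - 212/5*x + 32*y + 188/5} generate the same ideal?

Yes, the ideals are equal.

Two ideals are equal iff their reduced Gröbner bases coincide (the reduced basis is unique for a fixed ordering).
Buchberger on the first generating set:
f_1 = 12*x*y + 8/5*x - 3*y - 67/5, LT = x*y.
f_2 = 9*x - 5*y + 4, LT = x.

S(f_1,f_2): lcm = x*y. S = 5/9*y**2 + 2/15*x - 25/36*y - 67/60.
  leading term y**2: no divisor's leading term divides it; move 5/9*y**2 to the remainder.
  leading term x: subtract (2/135)·f_2 from 2/15*x - 25/36*y - 67/60 → -67/108*y - 127/108
  leading term y: no divisor's leading term divides it; move -67/108*y to the remainder.
  leading term 1: no divisor's leading term divides it; move -127/108 to the remainder.
  remainder 5/9*y**2 - 67/108*y - 127/108 ≠ 0; add g_3 = 5/9*y**2 - 67/108*y - 127/108 to the basis.

The other S-polynomials (S(f_1,g_3), S(f_2,g_3)) all reduce to 0 modulo the current basis, so we have a Gröbner basis.
Inter-reduce: drop elements whose leading term is divisible by another's, tail-reduce, and make monic.
Reduced Gröbner basis: {y**2 - 67/60*y - 127/60, x - 5/9*y + 4/9}.

Buchberger on the second generating set:
h_1 = 54*x - 30*y + 24, LT = x.
h_2 = -48*x*y - 212/5*x + 32*y + 188/5, LT = x*y.

S(h_1,h_2): lcm = x*y. S = -5/9*y**2 - 53/60*x + 10/9*y + 47/60.
  leading term y**2: no divisor's leading term divides it; move -5/9*y**2 to the remainder.
  leading term x: subtract (-53/3240)·h_1 from -53/60*x + 10/9*y + 47/60 → 67/108*y + 127/108
  leading term y: no divisor's leading term divides it; move 67/108*y to the remainder.
  leading term 1: no divisor's leading term divides it; move 127/108 to the remainder.
  remainder -5/9*y**2 + 67/108*y + 127/108 ≠ 0; add k_3 = -5/9*y**2 + 67/108*y + 127/108 to the basis.

The other S-polynomials (S(h_1,k_3), S(h_2,k_3)) all reduce to 0 modulo the current basis, so we have a Gröbner basis.
Inter-reduce: drop elements whose leading term is divisible by another's, tail-reduce, and make monic.
Reduced Gröbner basis: {y**2 - 67/60*y - 127/60, x - 5/9*y + 4/9}.

These coincide, so the ideals are equal.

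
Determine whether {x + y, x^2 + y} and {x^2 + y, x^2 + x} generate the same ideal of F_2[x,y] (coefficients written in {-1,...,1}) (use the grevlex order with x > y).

Yes, the ideals are equal.

For a fixed monomial order, each ideal has a unique reduced Gröbner basis; comparing bases decides equality.
Buchberger on the first generating set:
f_1 = x + y, LT = x.
f_2 = x^2 + y, LT = x^2.

S(f_1,f_2): lcm = x^2. S = xy + y.
  reduce S modulo (f_1, f_2):
  remainder y^2 + y ≠ 0; add g_3 = y^2 + y to the basis.

The other S-polynomials (S(f_1,g_3), S(f_2,g_3)) all reduce to 0 modulo the current basis, so we have a Gröbner basis.
Inter-reduce: drop elements whose leading term is divisible by another's, tail-reduce, and make monic.
Reduced Gröbner basis: {y^2 + y, x + y}.

Buchberger on the second generating set:
h_1 = x^2 + y, LT = x^2.
h_2 = x^2 + x, LT = x^2.

S(h_1,h_2): lcm = x^2. S = x + y.
  reduce S modulo (h_1, h_2):
  remainder x + y ≠ 0; add k_3 = x + y to the basis.

S(h_1,k_3): lcm = x^2. S = xy + y.
  reduce S modulo (h_1, h_2, k_3):
  remainder y^2 + y ≠ 0; add k_4 = y^2 + y to the basis.

The other S-polynomials (S(h_2,k_3), S(h_1,k_4), S(h_2,k_4), S(k_3,k_4)) all reduce to 0 modulo the current basis, so we have a Gröbner basis.
Inter-reduce: drop elements whose leading term is divisible by another's, tail-reduce, and make monic.
Reduced Gröbner basis: {y^2 + y, x + y}.

Same reduced basis, so the two generating sets span the same ideal.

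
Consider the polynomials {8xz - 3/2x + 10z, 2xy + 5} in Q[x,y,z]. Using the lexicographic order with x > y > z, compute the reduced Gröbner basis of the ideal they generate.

G = {xy + 5/2, xz - 3/16x + 5/4z, yz - 2z + 3/8}

f_1 = 8xz - 3/2x + 10z, LT = xz.
f_2 = 2xy + 5, LT = xy.

S(f_1,f_2): lcm = xyz. S = -3/16xy + 5/4yz - 5/2z.
  reduce S modulo (f_1, f_2):
  remainder 5/4yz - 5/2z + 15/32 ≠ 0; add g_3 = 5/4yz - 5/2z + 15/32 to the basis.

The other S-polynomials (S(f_1,g_3), S(f_2,g_3)) all reduce to 0 modulo the current basis, so we have a Gröbner basis.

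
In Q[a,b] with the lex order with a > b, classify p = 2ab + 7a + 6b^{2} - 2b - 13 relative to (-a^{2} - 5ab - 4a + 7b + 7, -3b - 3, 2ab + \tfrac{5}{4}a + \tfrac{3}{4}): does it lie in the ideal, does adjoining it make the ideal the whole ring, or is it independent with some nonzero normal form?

First compute the reduced Gröbner basis of I by Buchberger's algorithm.
f_1 = -a^{2} - 5ab - 4a + 7b + 7, LT = a^{2}.
f_2 = -3b - 3, LT = b.
f_3 = 2ab + \tfrac{5}{4}a + \tfrac{3}{4}, LT = ab.

S(f_2,f_3): lcm = ab. S = \tfrac{3}{8}a - \tfrac{3}{8}.
  leading term a: no divisor's leading term divides it; move \tfrac{3}{8}a to the remainder.
  leading term 1: no divisor's leading term divides it; move -\tfrac{3}{8} to the remainder.
  remainder \tfrac{3}{8}a - \tfrac{3}{8} ≠ 0; add h_4 = \tfrac{3}{8}a - \tfrac{3}{8} to the basis.

The other S-polynomials (S(f_1,f_2), S(f_1,f_3), S(f_1,h_4), S(f_2,h_4), S(f_3,h_4)) all reduce to 0 modulo the current basis, so we have a Gröbner basis.
Inter-reduce: drop elements whose leading term is divisible by another's, tail-reduce, and make monic.
Reduced Gröbner basis: {a - 1, b + 1}.
Label its elements g_1 = a - 1, g_2 = b + 1.

Reduce p = 2ab + 7a + 6b^{2} - 2b - 13 modulo G:
  leading term ab: subtract (2b)·g_1 from 2ab + 7a + 6b^{2} - 2b - 13 → 7a + 6b^{2} - 13
  leading term a: subtract (7)·g_1 from 7a + 6b^{2} - 13 → 6b^{2} - 6
  leading term b^{2}: subtract (6b)·g_2 from 6b^{2} - 6 → -6b - 6
  leading term b: subtract (-6)·g_2 from -6b - 6 → 0
  normal form = 0.
Since the normal form is 0, p ∈ I.

The remainder on division by a Gröbner basis is unique — it is the normal form.

2ab + 7a + 6b^{2} - 2b - 13 lies in I (it reduces to 0).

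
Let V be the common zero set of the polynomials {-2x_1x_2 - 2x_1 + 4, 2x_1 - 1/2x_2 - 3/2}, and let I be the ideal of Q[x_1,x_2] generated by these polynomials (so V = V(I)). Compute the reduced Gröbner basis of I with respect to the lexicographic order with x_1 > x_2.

f_1 = -2x_1x_2 - 2x_1 + 4, LT = x_1x_2.
f_2 = 2x_1 - 1/2x_2 - 3/2, LT = x_1.

S(f_1,f_2): lcm = x_1x_2. S = x_1 + 1/4x_2^2 + 3/4x_2 - 2.
  leading term x_1: subtract (1/2)·f_2 from x_1 + 1/4x_2^2 + 3/4x_2 - 2 → 1/4x_2^2 + x_2 - 5/4
  leading term x_2^2: no divisor's leading term divides it; move 1/4x_2^2 to the remainder.
  leading term x_2: no divisor's leading term divides it; move x_2 to the remainder.
  leading term 1: no divisor's leading term divides it; move -5/4 to the remainder.
  remainder 1/4x_2^2 + x_2 - 5/4 ≠ 0; add g_3 = 1/4x_2^2 + x_2 - 5/4 to the basis.

S(f_1,g_3): lcm = x_1x_2^2. S = -3x_1x_2 + 5x_1 - 2x_2.
  leading term x_1x_2: subtract (3/2)·f_1 from -3x_1x_2 + 5x_1 - 2x_2 → 8x_1 - 2x_2 - 6
  leading term x_1: subtract (4)·f_2 from 8x_1 - 2x_2 - 6 → 0
  remainder 0.

S(f_2,g_3): leading monomials are coprime, so the S-polynomial reduces to 0 (Buchberger's first criterion).
Every S-polynomial of the final basis reduces to 0, so we have a Gröbner basis.
Inter-reduce: drop elements whose leading term is divisible by another's, tail-reduce, and make monic.

G = {x_1 - 1/4x_2 - 3/4, x_2^2 + 4x_2 - 5}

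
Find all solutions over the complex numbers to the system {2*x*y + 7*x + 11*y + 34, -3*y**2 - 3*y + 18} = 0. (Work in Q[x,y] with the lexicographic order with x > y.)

Compute a lex Gröbner basis by Buchberger's algorithm.
f_1 = 2*x*y + 7*x + 11*y + 34, LT = x*y.
f_2 = -3*y**2 - 3*y + 18, LT = y**2.

S(f_1,f_2): lcm = x*y**2. S = 5/2*x*y + 6*x + 11/2*y**2 + 17*y.
  reduce S modulo (f_1, f_2):
  remainder -11/4*x - 9/4*y - 19/2 ≠ 0; add h_3 = -11/4*x - 9/4*y - 19/2 to the basis.

The other S-polynomials (S(f_1,h_3), S(f_2,h_3)) all reduce to 0 modulo the current basis, so we have a Gröbner basis.
Inter-reduce: drop elements whose leading term is divisible by another's, tail-reduce, and make monic.
Reduced Gröbner basis: {x + 9/11*y + 38/11, y**2 + y - 6}.

Elimination: the polynomial y**2 + y - 6 lies in the elimination ideal for y, so y ∈ {-3, 2}. For each such y, the remaining basis elements (now univariate) give the rest of the solution.
  y = -3: the earlier basis element becomes x + 1 = 0, giving x = -1 — point (-1, -3).
  y = 2: the earlier basis element becomes x + 56/11 = 0, giving x = -56/11 — point (-56/11, 2).

{(-1, -3), (-56/11, 2)}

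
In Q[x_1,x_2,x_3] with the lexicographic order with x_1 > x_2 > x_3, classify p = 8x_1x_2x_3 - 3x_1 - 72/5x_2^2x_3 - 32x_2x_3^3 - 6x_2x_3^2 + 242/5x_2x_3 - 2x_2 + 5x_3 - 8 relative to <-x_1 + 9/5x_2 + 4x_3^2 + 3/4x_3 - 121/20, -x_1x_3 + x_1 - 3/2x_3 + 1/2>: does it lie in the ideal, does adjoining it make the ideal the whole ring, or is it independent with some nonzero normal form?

First compute the reduced Gröbner basis of I by Buchberger's algorithm.
f_1 = -x_1 + 9/5x_2 + 4x_3^2 + 3/4x_3 - 121/20, LT = x_1.
f_2 = -x_1x_3 + x_1 - 3/2x_3 + 1/2, LT = x_1x_3.

S(f_1,f_2): lcm = x_1x_3. S = x_1 - 9/5x_2x_3 - 4x_3^3 - 3/4x_3^2 + 91/20x_3 + 1/2.
  reduce S modulo (f_1, f_2):
  remainder -9/5x_2x_3 + 9/5x_2 - 4x_3^3 + 13/4x_3^2 + 53/10x_3 - 111/20 ≠ 0; add h_3 = -9/5x_2x_3 + 9/5x_2 - 4x_3^3 + 13/4x_3^2 + 53/10x_3 - 111/20 to the basis.

The other S-polynomials (S(f_1,h_3), S(f_2,h_3)) all reduce to 0 modulo the current basis, so we have a Gröbner basis.
Inter-reduce: drop elements whose leading term is divisible by another's, tail-reduce, and make monic.
Reduced Gröbner basis: {x_1 - 9/5x_2 - 4x_3^2 - 3/4x_3 + 121/20, x_2x_3 - x_2 + 20/9x_3^3 - 65/36x_3^2 - 53/18x_3 + 37/12}.
Label its elements g_1 = x_1 - 9/5x_2 - 4x_3^2 - 3/4x_3 + 121/20, g_2 = x_2x_3 - x_2 + 20/9x_3^3 - 65/36x_3^2 - 53/18x_3 + 37/12.

Reduce p = 8x_1x_2x_3 - 3x_1 - 72/5x_2^2x_3 - 32x_2x_3^3 - 6x_2x_3^2 + 242/5x_2x_3 - 2x_2 + 5x_3 - 8 modulo G:
  leading term x_1x_2x_3: subtract (8x_2x_3)·g_1 from 8x_1x_2x_3 - 3x_1 - 72/5x_2^2x_3 - 32x_2x_3^3 - 6x_2x_3^2 + 242/5x_2x_3 - 2x_2 + 5x_3 - 8 → -3x_1 - 2x_2 + 5x_3 - 8
  leading term x_1: subtract (-3)·g_1 from -3x_1 - 2x_2 + 5x_3 - 8 → -37/5x_2 - 12x_3^2 + 11/4x_3 + 203/20
  leading term x_2: no divisor's leading term divides it; move -37/5x_2 to the remainder.
  leading term x_3^2: no divisor's leading term divides it; move -12x_3^2 to the remainder.
  leading term x_3: no divisor's leading term divides it; move 11/4x_3 to the remainder.
  leading term 1: no divisor's leading term divides it; move 203/20 to the remainder.
  normal form = -37/5x_2 - 12x_3^2 + 11/4x_3 + 203/20.
The normal form is nonzero, so p ∉ I. Since p minus its normal form lies in I, I + (p) = I + (r) where r = -37/5x_2 - 12x_3^2 + 11/4x_3 + 203/20; decide whether this ideal is the whole ring.
Run Buchberger on G together with r (pairs among the g_i already reduce to 0 since G is a Gröbner basis):
g_1 = x_1 - 9/5x_2 - 4x_3^2 - 3/4x_3 + 121/20, LT = x_1.
g_2 = x_2x_3 - x_2 + 20/9x_3^3 - 65/36x_3^2 - 53/18x_3 + 37/12, LT = x_2x_3.
r = -37/5x_2 - 12x_3^2 + 11/4x_3 + 203/20, LT = x_2.

S(g_2,r): lcm = x_2x_3. S = -x_2 + 200/333x_3^3 - 955/666x_3^2 - 2095/1332x_3 + 37/12.
  reduce S modulo (g_1, g_2, r):
  remainder 200/333x_3^3 + 125/666x_3^2 - 35/18x_3 + 190/111 ≠ 0; add m_4 = 200/333x_3^3 + 125/666x_3^2 - 35/18x_3 + 190/111 to the basis.

The other S-polynomials (S(g_1,g_2), S(g_1,r), S(g_1,m_4), S(g_2,m_4), S(r,m_4)) all reduce to 0 modulo the current basis, so we have a Gröbner basis.
Inter-reduce: drop elements whose leading term is divisible by another's, tail-reduce, and make monic.
Reduced Gröbner basis: {x_1 - 40/37x_3^2 - 105/74x_3 + 265/74, x_2 + 60/37x_3^2 - 55/148x_3 - 203/148, x_3^3 + 5/16x_3^2 - 259/80x_3 + 57/20}.
The reduced Gröbner basis of I + (p) is {x_1 - 40/37x_3^2 - 105/74x_3 + 265/74, x_2 + 60/37x_3^2 - 55/148x_3 - 203/148, x_3^3 + 5/16x_3^2 - 259/80x_3 + 57/20} ≠ {1}, a proper ideal, so the enlarged system stays consistent: p is independent of I, with normal form -37/5x_2 - 12x_3^2 + 11/4x_3 + 203/20.

8x_1x_2x_3 - 3x_1 - 72/5x_2^2x_3 - 32x_2x_3^3 - 6x_2x_3^2 + 242/5x_2x_3 - 2x_2 + 5x_3 - 8 is independent of I; its normal form modulo I is -37/5x_2 - 12x_3^2 + 11/4x_3 + 203/20.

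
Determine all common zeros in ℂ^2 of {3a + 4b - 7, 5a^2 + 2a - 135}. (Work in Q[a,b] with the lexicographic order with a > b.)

Compute a lex Gröbner basis by Buchberger's algorithm.
f_1 = 3a + 4b - 7, LT = a.
f_2 = 5a^2 + 2a - 135, LT = a^2.

S(f_1,f_2): lcm = a^2. S = 4/3ab - 41/15a + 27.
  reduce S modulo (f_1, f_2):
  remainder -16/9b^2 + 304/45b + 928/45 ≠ 0; add h_3 = -16/9b^2 + 304/45b + 928/45 to the basis.

The other S-polynomials (S(f_1,h_3), S(f_2,h_3)) all reduce to 0 modulo the current basis, so we have a Gröbner basis.
Inter-reduce: drop elements whose leading term is divisible by another's, tail-reduce, and make monic.
Reduced Gröbner basis: {a + 4/3b - 7/3, b^2 - 19/5b - 58/5}.

A lex Gröbner basis eliminates variables successively. Here b^2 - 19/5b - 58/5 depends only on b, with roots {-2, 29/5}; lifting each root through the earlier basis elements recovers the full solutions.
  b = -2: the earlier basis element becomes a - 5 = 0, giving a = 5 — point (5, -2).
  b = 29/5: the earlier basis element becomes a + 27/5 = 0, giving a = -27/5 — point (-27/5, 29/5).

{(5, -2), (-27/5, 29/5)}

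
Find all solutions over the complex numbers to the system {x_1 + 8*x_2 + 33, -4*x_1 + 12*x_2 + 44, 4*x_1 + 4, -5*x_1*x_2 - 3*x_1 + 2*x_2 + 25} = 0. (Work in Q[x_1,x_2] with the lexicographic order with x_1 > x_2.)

{(-1, -4)}

Compute a lex Gröbner basis by Buchberger's algorithm.
f_1 = x_1 + 8*x_2 + 33, LT = x_1.
f_2 = -4*x_1 + 12*x_2 + 44, LT = x_1.
f_3 = 4*x_1 + 4, LT = x_1.
f_4 = -5*x_1*x_2 - 3*x_1 + 2*x_2 + 25, LT = x_1*x_2.

S(f_1,f_2): lcm = x_1. S = 11*x_2 + 44.
  reduce S modulo (f_1, f_2, f_3, f_4):
  remainder 11*x_2 + 44 ≠ 0; add h_5 = 11*x_2 + 44 to the basis.

The other S-polynomials (S(f_1,f_3), S(f_1,f_4), S(f_2,f_3), S(f_2,f_4), S(f_3,f_4), S(f_1,h_5), S(f_2,h_5), S(f_3,h_5), S(f_4,h_5)) all reduce to 0 modulo the current basis, so we have a Gröbner basis.
Inter-reduce: drop elements whose leading term is divisible by another's, tail-reduce, and make monic.
Reduced Gröbner basis: {x_1 + 1, x_2 + 4}.

Since the basis is lex-ordered, x_2 + 4 is univariate in x_2. Its roots are {-4}. Back-substituting each root into the other basis elements fixes the other coordinates.
  x_2 = -4: the earlier basis element becomes x_1 + 1 = 0, giving x_1 = -1 — point (-1, -4).
This is the nonlinear analogue of row-reducing a linear system.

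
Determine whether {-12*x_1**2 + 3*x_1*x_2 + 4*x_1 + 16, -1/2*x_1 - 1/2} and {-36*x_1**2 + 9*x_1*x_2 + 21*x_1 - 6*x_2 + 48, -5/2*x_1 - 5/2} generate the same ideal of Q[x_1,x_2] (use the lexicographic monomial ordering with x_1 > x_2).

Two ideals are equal iff their reduced Gröbner bases coincide (the reduced basis is unique for a fixed ordering).
Buchberger on the first generating set:
f_1 = -12*x_1**2 + 3*x_1*x_2 + 4*x_1 + 16, LT = x_1**2.
f_2 = -1/2*x_1 - 1/2, LT = x_1.

S(f_1,f_2): lcm = x_1**2. S = -1/4*x_1*x_2 - 4/3*x_1 - 4/3.
  leading term x_1*x_2: subtract (1/2*x_2)·f_2 from -1/4*x_1*x_2 - 4/3*x_1 - 4/3 → -4/3*x_1 + 1/4*x_2 - 4/3
  leading term x_1: subtract (8/3)·f_2 from -4/3*x_1 + 1/4*x_2 - 4/3 → 1/4*x_2
  leading term x_2: no divisor's leading term divides it; move 1/4*x_2 to the remainder.
  remainder 1/4*x_2 ≠ 0; add g_3 = 1/4*x_2 to the basis.

The other S-polynomials (S(f_1,g_3), S(f_2,g_3)) all reduce to 0 modulo the current basis, so we have a Gröbner basis.
Inter-reduce: drop elements whose leading term is divisible by another's, tail-reduce, and make monic.
Reduced Gröbner basis: {x_1 + 1, x_2}.

Buchberger on the second generating set:
h_1 = -36*x_1**2 + 9*x_1*x_2 + 21*x_1 - 6*x_2 + 48, LT = x_1**2.
h_2 = -5/2*x_1 - 5/2, LT = x_1.

S(h_1,h_2): lcm = x_1**2. S = -1/4*x_1*x_2 - 19/12*x_1 + 1/6*x_2 - 4/3.
  leading term x_1*x_2: subtract (1/10*x_2)·h_2 from -1/4*x_1*x_2 - 19/12*x_1 + 1/6*x_2 - 4/3 → -19/12*x_1 + 5/12*x_2 - 4/3
  leading term x_1: subtract (19/30)·h_2 from -19/12*x_1 + 5/12*x_2 - 4/3 → 5/12*x_2 + 1/4
  leading term x_2: no divisor's leading term divides it; move 5/12*x_2 to the remainder.
  leading term 1: no divisor's leading term divides it; move 1/4 to the remainder.
  remainder 5/12*x_2 + 1/4 ≠ 0; add k_3 = 5/12*x_2 + 1/4 to the basis.

The other S-polynomials (S(h_1,k_3), S(h_2,k_3)) all reduce to 0 modulo the current basis, so we have a Gröbner basis.
Inter-reduce: drop elements whose leading term is divisible by another's, tail-reduce, and make monic.
Reduced Gröbner basis: {x_1 + 1, x_2 + 3/5}.

Since the reduced bases disagree, the two ideals are not the same.

No, the ideals differ.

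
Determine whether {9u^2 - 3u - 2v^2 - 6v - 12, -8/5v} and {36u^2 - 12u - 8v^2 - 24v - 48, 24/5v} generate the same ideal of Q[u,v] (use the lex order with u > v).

Yes, the ideals are equal.

Two ideals are equal iff their reduced Gröbner bases coincide (the reduced basis is unique for a fixed ordering).
Buchberger on the first generating set:
f_1 = 9u^2 - 3u - 2v^2 - 6v - 12, LT = u^2.
f_2 = -8/5v, LT = v.

S(f_1,f_2): leading monomials are coprime, so the S-polynomial reduces to 0 (Buchberger's first criterion).
Every S-polynomial of the final basis reduces to 0, so we have a Gröbner basis.
Inter-reduce: drop elements whose leading term is divisible by another's, tail-reduce, and make monic.
Reduced Gröbner basis: {u^2 - 1/3u - 4/3, v}.

Buchberger on the second generating set:
h_1 = 36u^2 - 12u - 8v^2 - 24v - 48, LT = u^2.
h_2 = 24/5v, LT = v.

S(h_1,h_2): leading monomials are coprime, so the S-polynomial reduces to 0 (Buchberger's first criterion).
Every S-polynomial of the final basis reduces to 0, so we have a Gröbner basis.
Inter-reduce: drop elements whose leading term is divisible by another's, tail-reduce, and make monic.
Reduced Gröbner basis: {u^2 - 1/3u - 4/3, v}.

The two bases agree; hence the ideals are identical.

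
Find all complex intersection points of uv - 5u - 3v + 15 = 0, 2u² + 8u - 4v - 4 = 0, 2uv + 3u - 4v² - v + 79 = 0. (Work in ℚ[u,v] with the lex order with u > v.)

{(2, 5)}

Compute a lex Gröbner basis by Buchberger's algorithm.
f_1 = uv - 5u - 3v + 15, LT = uv.
f_2 = 2u² + 8u - 4v - 4, LT = u².
f_3 = 2uv + 3u - 4v² - v + 79, LT = uv.

S(f_1,f_2): lcm = u²v. S = -5u² - 7uv + 15u + 2v² + 2v.
  leading term u²: subtract (-5/2)·f_2 from -5u² - 7uv + 15u + 2v² + 2v → -7uv + 35u + 2v² - 8v - 10
  leading term uv: subtract (-7)·f_1 from -7uv + 35u + 2v² - 8v - 10 → 2v² - 29v + 95
  leading term v²: no divisor's leading term divides it; move 2v² to the remainder.
  leading term v: no divisor's leading term divides it; move -29v to the remainder.
  leading term 1: no divisor's leading term divides it; move 95 to the remainder.
  remainder 2v² - 29v + 95 ≠ 0; add h_4 = 2v² - 29v + 95 to the basis.

S(f_1,f_3): lcm = uv. S = -13/2u + 2v² - 5/2v - 49/2.
  leading term u: no divisor's leading term divides it; move -13/2u to the remainder.
  leading term v²: subtract (1)·h_4 from 2v² - 5/2v - 49/2 → 53/2v - 239/2
  leading term v: no divisor's leading term divides it; move 53/2v to the remainder.
  leading term 1: no divisor's leading term divides it; move -239/2 to the remainder.
  remainder -13/2u + 53/2v - 239/2 ≠ 0; add h_5 = -13/2u + 53/2v - 239/2 to the basis.

S(f_2,f_3): lcm = u²v. S = -3/2u² + 2uv² + 9/2uv - 79/2u - 2v² - 2v.
  leading term u²: subtract (-¾)·f_2 from -3/2u² + 2uv² + 9/2uv - 79/2u - 2v² - 2v → 2uv² + 9/2uv - 67/2u - 2v² - 5v - 3
  leading term uv²: subtract (2v)·f_1 from 2uv² + 9/2uv - 67/2u - 2v² - 5v - 3 → 29/2uv - 67/2u + 4v² - 35v - 3
  leading term uv: subtract (29/2)·f_1 from 29/2uv - 67/2u + 4v² - 35v - 3 → 39u + 4v² + 17/2v - 441/2
  leading term u: subtract (-6)·h_5 from 39u + 4v² + 17/2v - 441/2 → 4v² + 335/2v - 1875/2
  leading term v²: subtract (2)·h_4 from 4v² + 335/2v - 1875/2 → 451/2v - 2255/2
  leading term v: no divisor's leading term divides it; move 451/2v to the remainder.
  leading term 1: no divisor's leading term divides it; move -2255/2 to the remainder.
  remainder 451/2v - 2255/2 ≠ 0; add h_6 = 451/2v - 2255/2 to the basis.

The other S-polynomials (S(f_1,h_4), S(f_2,h_4), S(f_3,h_4), S(f_1,h_5), S(f_2,h_5), S(f_3,h_5), S(h_4,h_5), S(f_1,h_6), S(f_2,h_6), S(f_3,h_6), S(h_4,h_6), S(h_5,h_6)) all reduce to 0 modulo the current basis, so we have a Gröbner basis.
Inter-reduce: drop elements whose leading term is divisible by another's, tail-reduce, and make monic.
Reduced Gröbner basis: {u - 2, v - 5}.

Elimination: the polynomial v - 5 lies in the elimination ideal for v, so v ∈ {5}. For each such v, the remaining basis elements (now univariate) give the rest of the solution.
  v = 5: the earlier basis element becomes u - 2 = 0, giving u = 2 — point (2, 5).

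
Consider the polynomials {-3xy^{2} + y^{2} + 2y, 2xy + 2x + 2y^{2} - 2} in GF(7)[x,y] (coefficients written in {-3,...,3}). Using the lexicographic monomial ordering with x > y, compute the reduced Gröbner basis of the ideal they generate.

G = {x - y^{3} + 3y^{2} - 2y - 1, y^{4} - 2y^{3} + 3y}

This is the nonlinear analogue of row-reducing a linear system.

f_1 = -3xy^{2} + y^{2} + 2y, LT = xy^{2}.
f_2 = 2xy + 2x + 2y^{2} - 2, LT = xy.

S(f_1,f_2): lcm = xy^{2}. S = -xy - y^{3} + 2y^{2} - 2y.
  leading term xy: subtract (3)·f_2 from -xy - y^{3} + 2y^{2} - 2y → x - y^{3} + 3y^{2} - 2y - 1
  leading term x: no divisor's leading term divides it; move x to the remainder.
  leading term y^{3}: no divisor's leading term divides it; move -y^{3} to the remainder.
  leading term y^{2}: no divisor's leading term divides it; move 3y^{2} to the remainder.
  leading term y: no divisor's leading term divides it; move -2y to the remainder.
  leading term 1: no divisor's leading term divides it; move -1 to the remainder.
  remainder x - y^{3} + 3y^{2} - 2y - 1 ≠ 0; add g_3 = x - y^{3} + 3y^{2} - 2y - 1 to the basis.

S(f_1,g_3): lcm = xy^{2}. S = y^{5} - 3y^{4} + 2y^{3} + 3y^{2} - 3y.
  leading term y^{5}: no divisor's leading term divides it; move y^{5} to the remainder.
  leading term y^{4}: no divisor's leading term divides it; move -3y^{4} to the remainder.
  leading term y^{3}: no divisor's leading term divides it; move 2y^{3} to the remainder.
  leading term y^{2}: no divisor's leading term divides it; move 3y^{2} to the remainder.
  leading term y: no divisor's leading term divides it; move -3y to the remainder.
  remainder y^{5} - 3y^{4} + 2y^{3} + 3y^{2} - 3y ≠ 0; add g_4 = y^{5} - 3y^{4} + 2y^{3} + 3y^{2} - 3y to the basis.

S(f_2,g_3): lcm = xy. S = x + y^{4} - 3y^{3} + 3y^{2} + y - 1.
  leading term x: subtract (1)·g_3 from x + y^{4} - 3y^{3} + 3y^{2} + y - 1 → y^{4} - 2y^{3} + 3y
  leading term y^{4}: no divisor's leading term divides it; move y^{4} to the remainder.
  leading term y^{3}: no divisor's leading term divides it; move -2y^{3} to the remainder.
  leading term y: no divisor's leading term divides it; move 3y to the remainder.
  remainder y^{4} - 2y^{3} + 3y ≠ 0; add g_5 = y^{4} - 2y^{3} + 3y to the basis.

S(f_1,g_4): lcm = xy^{5}. S = 3xy^{4} - 2xy^{3} - 3xy^{2} + 3xy + 2y^{5} - 3y^{4}.
  leading term xy^{4}: subtract (-y^{2})·f_1 from 3xy^{4} - 2xy^{3} - 3xy^{2} + 3xy + 2y^{5} - 3y^{4} → -2xy^{3} - 3xy^{2} + 3xy + 2y^{5} - 2y^{4} + 2y^{3}
  leading term xy^{3}: subtract (3y)·f_1 from -2xy^{3} - 3xy^{2} + 3xy + 2y^{5} - 2y^{4} + 2y^{3} → -3xy^{2} + 3xy + 2y^{5} - 2y^{4} - y^{3} + y^{2}
  leading term xy^{2}: subtract (1)·f_1 from -3xy^{2} + 3xy + 2y^{5} - 2y^{4} - y^{3} + y^{2} → 3xy + 2y^{5} - 2y^{4} - y^{3} - 2y
  leading term xy: subtract (-2)·f_2 from 3xy + 2y^{5} - 2y^{4} - y^{3} - 2y → -3x + 2y^{5} - 2y^{4} - y^{3} - 3y^{2} - 2y + 3
  leading term x: subtract (-3)·g_3 from -3x + 2y^{5} - 2y^{4} - y^{3} - 3y^{2} - 2y + 3 → 2y^{5} - 2y^{4} + 3y^{3} - y^{2} - y
  leading term y^{5}: subtract (2)·g_4 from 2y^{5} - 2y^{4} + 3y^{3} - y^{2} - y → -3y^{4} - y^{3} - 2y
  leading term y^{4}: subtract (-3)·g_5 from -3y^{4} - y^{3} - 2y → 0
  remainder 0.

S(f_2,g_4): lcm = xy^{5}. S = -3xy^{4} - 2xy^{3} - 3xy^{2} + 3xy + y^{6} - y^{4}.
  leading term xy^{4}: subtract (y^{2})·f_1 from -3xy^{4} - 2xy^{3} - 3xy^{2} + 3xy + y^{6} - y^{4} → -2xy^{3} - 3xy^{2} + 3xy + y^{6} - 2y^{4} - 2y^{3}
  leading term xy^{3}: subtract (3y)·f_1 from -2xy^{3} - 3xy^{2} + 3xy + y^{6} - 2y^{4} - 2y^{3} → -3xy^{2} + 3xy + y^{6} - 2y^{4} + 2y^{3} + y^{2}
  leading term xy^{2}: subtract (1)·f_1 from -3xy^{2} + 3xy + y^{6} - 2y^{4} + 2y^{3} + y^{2} → 3xy + y^{6} - 2y^{4} + 2y^{3} - 2y
  leading term xy: subtract (-2)·f_2 from 3xy + y^{6} - 2y^{4} + 2y^{3} - 2y → -3x + y^{6} - 2y^{4} + 2y^{3} - 3y^{2} - 2y + 3
  leading term x: subtract (-3)·g_3 from -3x + y^{6} - 2y^{4} + 2y^{3} - 3y^{2} - 2y + 3 → y^{6} - 2y^{4} - y^{3} - y^{2} - y
  leading term y^{6}: subtract (y)·g_4 from y^{6} - 2y^{4} - y^{3} - y^{2} - y → 3y^{5} + 3y^{4} + 3y^{3} + 2y^{2} - y
  leading term y^{5}: subtract (3)·g_4 from 3y^{5} + 3y^{4} + 3y^{3} + 2y^{2} - y → -2y^{4} - 3y^{3} + y
  leading term y^{4}: subtract (-2)·g_5 from -2y^{4} - 3y^{3} + y → 0
  remainder 0.

S(g_3,g_4): leading monomials are coprime, so the S-polynomial reduces to 0 (Buchberger's first criterion).
S(f_1,g_5): lcm = xy^{4}. S = 2xy^{3} - 3xy + 2y^{4} - 3y^{3}.
  leading term xy^{3}: subtract (-3y)·f_1 from 2xy^{3} - 3xy + 2y^{4} - 3y^{3} → -3xy + 2y^{4} - y^{2}
  leading term xy: subtract (2)·f_2 from -3xy + 2y^{4} - y^{2} → 3x + 2y^{4} + 2y^{2} - 3
  leading term x: subtract (3)·g_3 from 3x + 2y^{4} + 2y^{2} - 3 → 2y^{4} + 3y^{3} - y
  leading term y^{4}: subtract (2)·g_5 from 2y^{4} + 3y^{3} - y → 0
  remainder 0.

S(f_2,g_5): lcm = xy^{4}. S = 3xy^{3} - 3xy + y^{5} - y^{3}.
  leading term xy^{3}: subtract (-y)·f_1 from 3xy^{3} - 3xy + y^{5} - y^{3} → -3xy + y^{5} + 2y^{2}
  leading term xy: subtract (2)·f_2 from -3xy + y^{5} + 2y^{2} → 3x + y^{5} - 2y^{2} - 3
  leading term x: subtract (3)·g_3 from 3x + y^{5} - 2y^{2} - 3 → y^{5} + 3y^{3} + 3y^{2} - y
  leading term y^{5}: subtract (1)·g_4 from y^{5} + 3y^{3} + 3y^{2} - y → 3y^{4} + y^{3} + 2y
  leading term y^{4}: subtract (3)·g_5 from 3y^{4} + y^{3} + 2y → 0
  remainder 0.

S(g_3,g_5): leading monomials are coprime, so the S-polynomial reduces to 0 (Buchberger's first criterion).
S(g_4,g_5): lcm = y^{5}. S = -y^{4} + 2y^{3} - 3y.
  leading term y^{4}: subtract (-1)·g_5 from -y^{4} + 2y^{3} - 3y → 0
  remainder 0.

Every S-polynomial of the final basis reduces to 0, so we have a Gröbner basis.
Inter-reduce: drop elements whose leading term is divisible by another's, tail-reduce, and make monic.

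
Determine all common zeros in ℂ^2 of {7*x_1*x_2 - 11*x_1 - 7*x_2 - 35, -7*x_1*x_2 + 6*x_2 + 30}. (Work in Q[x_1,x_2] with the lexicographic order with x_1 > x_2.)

{(31/77, -66/7), (0, -5)}

Compute a lex Gröbner basis by Buchberger's algorithm.
f_1 = 7*x_1*x_2 - 11*x_1 - 7*x_2 - 35, LT = x_1*x_2.
f_2 = -7*x_1*x_2 + 6*x_2 + 30, LT = x_1*x_2.

S(f_1,f_2): lcm = x_1*x_2. S = -11/7*x_1 - 1/7*x_2 - 5/7.
  reduce S modulo (f_1, f_2):
  remainder -11/7*x_1 - 1/7*x_2 - 5/7 ≠ 0; add h_3 = -11/7*x_1 - 1/7*x_2 - 5/7 to the basis.

S(f_1,h_3): lcm = x_1*x_2. S = -11/7*x_1 - 1/11*x_2**2 - 16/11*x_2 - 5.
  reduce S modulo (f_1, f_2, h_3):
  remainder -1/11*x_2**2 - 101/77*x_2 - 30/7 ≠ 0; add h_4 = -1/11*x_2**2 - 101/77*x_2 - 30/7 to the basis.

The other S-polynomials (S(f_2,h_3), S(f_1,h_4), S(f_2,h_4), S(h_3,h_4)) all reduce to 0 modulo the current basis, so we have a Gröbner basis.
Inter-reduce: drop elements whose leading term is divisible by another's, tail-reduce, and make monic.
Reduced Gröbner basis: {x_1 + 1/11*x_2 + 5/11, x_2**2 + 101/7*x_2 + 330/7}.

A lex Gröbner basis eliminates variables successively. Here x_2**2 + 101/7*x_2 + 330/7 depends only on x_2, with roots {-66/7, -5}; lifting each root through the earlier basis elements recovers the full solutions.
  x_2 = -66/7: the earlier basis element becomes x_1 - 31/77 = 0, giving x_1 = 31/77 — point (31/77, -66/7).
  x_2 = -5: the earlier basis element becomes x_1 = 0, giving x_1 = 0 — point (0, -5).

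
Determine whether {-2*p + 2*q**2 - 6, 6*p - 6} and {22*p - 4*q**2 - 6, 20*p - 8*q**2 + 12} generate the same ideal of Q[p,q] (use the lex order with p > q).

For a fixed monomial order, each ideal has a unique reduced Gröbner basis; comparing bases decides equality.
Buchberger on the first generating set:
f_1 = -2*p + 2*q**2 - 6, LT = p.
f_2 = 6*p - 6, LT = p.

S(f_1,f_2): lcm = p. S = -q**2 + 4.
  leading term q**2: no divisor's leading term divides it; move -q**2 to the remainder.
  leading term 1: no divisor's leading term divides it; move 4 to the remainder.
  remainder -q**2 + 4 ≠ 0; add g_3 = -q**2 + 4 to the basis.

The other S-polynomials (S(f_1,g_3), S(f_2,g_3)) all reduce to 0 modulo the current basis, so we have a Gröbner basis.
Inter-reduce: drop elements whose leading term is divisible by another's, tail-reduce, and make monic.
Reduced Gröbner basis: {p - 1, q**2 - 4}.

Buchberger on the second generating set:
h_1 = 22*p - 4*q**2 - 6, LT = p.
h_2 = 20*p - 8*q**2 + 12, LT = p.

S(h_1,h_2): lcm = p. S = 12/55*q**2 - 48/55.
  leading term q**2: no divisor's leading term divides it; move 12/55*q**2 to the remainder.
  leading term 1: no divisor's leading term divides it; move -48/55 to the remainder.
  remainder 12/55*q**2 - 48/55 ≠ 0; add k_3 = 12/55*q**2 - 48/55 to the basis.

The other S-polynomials (S(h_1,k_3), S(h_2,k_3)) all reduce to 0 modulo the current basis, so we have a Gröbner basis.
Inter-reduce: drop elements whose leading term is divisible by another's, tail-reduce, and make monic.
Reduced Gröbner basis: {p - 1, q**2 - 4}.

Same reduced basis, so the two generating sets span the same ideal.
The choice of monomial ordering does not affect the verdict — as long as both bases are computed under the same ordering, their equality decides ideal equality.

Yes, the ideals are equal.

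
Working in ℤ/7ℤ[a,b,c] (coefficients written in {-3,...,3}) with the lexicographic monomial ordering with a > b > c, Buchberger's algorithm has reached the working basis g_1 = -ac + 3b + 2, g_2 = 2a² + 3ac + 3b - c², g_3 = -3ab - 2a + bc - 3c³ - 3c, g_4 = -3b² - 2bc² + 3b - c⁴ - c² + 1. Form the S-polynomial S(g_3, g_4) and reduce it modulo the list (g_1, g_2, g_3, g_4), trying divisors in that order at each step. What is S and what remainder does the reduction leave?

S(g_3, g_4) = -3abc² - 3ab + 2ac⁴ + 2ac² - 2a + 2b²c + bc³ + bc; remainder on division = 0.

lcm(LM(g_3), LM(g_4)) = ab².
S = (lcm/LT(g_3))·g_3 − (lcm/LT(g_4))·g_4 = -3abc² - 3ab + 2ac⁴ + 2ac² - 2a + 2b²c + bc³ + bc.
Reduce S modulo (g_1, g_2, g_3, g_4) in that order:
  leading term abc²: subtract (3bc)·g_1 from -3abc² - 3ab + 2ac⁴ + 2ac² - 2a + 2b²c + bc³ + bc → -3ab + 2ac⁴ + 2ac² - 2a + bc³ + 2bc
  leading term ab: subtract (1)·g_3 from -3ab + 2ac⁴ + 2ac² - 2a + bc³ + 2bc → 2ac⁴ + 2ac² + bc³ + bc + 3c³ + 3c
  leading term ac⁴: subtract (-2c³)·g_1 from 2ac⁴ + 2ac² + bc³ + bc + 3c³ + 3c → 2ac² + bc + 3c
  leading term ac²: subtract (-2c)·g_1 from 2ac² + bc + 3c → 0
The remainder is 0, so this S-polynomial contributes no new basis element.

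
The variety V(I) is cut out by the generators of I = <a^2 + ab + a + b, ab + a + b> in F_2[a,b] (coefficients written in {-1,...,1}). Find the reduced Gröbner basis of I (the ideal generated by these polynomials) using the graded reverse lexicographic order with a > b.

f_1 = a^2 + ab + a + b, LT = a^2.
f_2 = ab + a + b, LT = ab.

S(f_1,f_2): lcm = a^2b. S = ab^2 + a^2 + b^2.
  leading term ab^2: subtract (b)·f_2 from ab^2 + a^2 + b^2 → a^2 + ab
  leading term a^2: subtract (1)·f_1 from a^2 + ab → a + b
  leading term a: no divisor's leading term divides it; move a to the remainder.
  leading term b: no divisor's leading term divides it; move b to the remainder.
  remainder a + b ≠ 0; add g_3 = a + b to the basis.

S(f_2,g_3): lcm = ab. S = b^2 + a + b.
  leading term b^2: no divisor's leading term divides it; move b^2 to the remainder.
  leading term a: subtract (1)·g_3 from a + b → 0
  remainder b^2 ≠ 0; add g_4 = b^2 to the basis.

The other S-polynomials (S(f_1,g_3), S(f_1,g_4), S(f_2,g_4), S(g_3,g_4)) all reduce to 0 modulo the current basis, so we have a Gröbner basis.
Inter-reduce: drop elements whose leading term is divisible by another's, tail-reduce, and make monic.

G = {b^2, a + b}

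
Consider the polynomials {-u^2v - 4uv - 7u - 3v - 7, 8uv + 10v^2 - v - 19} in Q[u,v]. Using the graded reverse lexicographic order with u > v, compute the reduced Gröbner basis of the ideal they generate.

G = {v^3 - 17/5v^2 + 6u + 7/20v + 43/4, u^2 - 7/6v^2 + 5/3u + 21/20v + 173/60, uv + 5/4v^2 - 1/8v - 19/8}

f_1 = -u^2v - 4uv - 7u - 3v - 7, LT = u^2v.
f_2 = 8uv + 10v^2 - v - 19, LT = uv.

S(f_1,f_2): lcm = u^2v. S = -5/4uv^2 + 33/8uv + 75/8u + 3v + 7.
  reduce S modulo (f_1, f_2):
  remainder 25/16v^3 - 85/16v^2 + 75/8u + 35/64v + 1075/64 ≠ 0; add g_3 = 25/16v^3 - 85/16v^2 + 75/8u + 35/64v + 1075/64 to the basis.

S(f_1,g_3): lcm = u^2v^3. S = 17/5u^2v^2 + 4uv^3 - 6u^3 - 7/20u^2v + 7uv^2 + 3v^3 - 43/4u^2 + 7v^2.
  reduce S modulo (f_1, f_2, g_3):
  remainder -6u^3 - 43/4u^2 - 161/8v^2 + 679/20u + 1449/80v + 1231/16 ≠ 0; add g_4 = -6u^3 - 43/4u^2 - 161/8v^2 + 679/20u + 1449/80v + 1231/16 to the basis.

S(f_2,g_3): lcm = uv^3. S = 5/4v^4 + 17/5uv^2 - 1/8v^3 - 6u^2 - 7/20uv - 19/8v^2 - 43/4u.
  reduce S modulo (f_1, f_2, g_3, g_4):
  remainder -6u^2 + 7v^2 - 10u - 63/10v - 173/10 ≠ 0; add g_5 = -6u^2 + 7v^2 - 10u - 63/10v - 173/10 to the basis.

The other S-polynomials (S(f_1,g_4), S(f_2,g_4), S(g_3,g_4), S(f_1,g_5), S(f_2,g_5), S(g_3,g_5), S(g_4,g_5)) all reduce to 0 modulo the current basis, so we have a Gröbner basis.
Inter-reduce: drop elements whose leading term is divisible by another's, tail-reduce, and make monic.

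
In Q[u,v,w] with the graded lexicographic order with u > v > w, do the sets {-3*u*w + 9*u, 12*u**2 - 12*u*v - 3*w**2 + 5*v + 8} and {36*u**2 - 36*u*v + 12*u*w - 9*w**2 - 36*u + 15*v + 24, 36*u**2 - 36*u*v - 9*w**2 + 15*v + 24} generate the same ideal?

Yes, the ideals are equal.

For a fixed monomial order, each ideal has a unique reduced Gröbner basis; comparing bases decides equality.
Buchberger on the first generating set:
f_1 = -3*u*w + 9*u, LT = u*w.
f_2 = 12*u**2 - 12*u*v - 3*w**2 + 5*v + 8, LT = u**2.

S(f_1,f_2): lcm = u**2*w. S = u*v*w + 1/4*w**3 - 3*u**2 - 5/12*v*w - 2/3*w.
  leading term u*v*w: subtract (-1/3*v)·f_1 from u*v*w + 1/4*w**3 - 3*u**2 - 5/12*v*w - 2/3*w → 1/4*w**3 - 3*u**2 + 3*u*v - 5/12*v*w - 2/3*w
  leading term w**3: no divisor's leading term divides it; move 1/4*w**3 to the remainder.
  leading term u**2: subtract (-1/4)·f_2 from -3*u**2 + 3*u*v - 5/12*v*w - 2/3*w → -5/12*v*w - 3/4*w**2 + 5/4*v - 2/3*w + 2
  leading term v*w: no divisor's leading term divides it; move -5/12*v*w to the remainder.
  leading term w**2: no divisor's leading term divides it; move -3/4*w**2 to the remainder.
  leading term v: no divisor's leading term divides it; move 5/4*v to the remainder.
  leading term w: no divisor's leading term divides it; move -2/3*w to the remainder.
  leading term 1: no divisor's leading term divides it; move 2 to the remainder.
  remainder 1/4*w**3 - 5/12*v*w - 3/4*w**2 + 5/4*v - 2/3*w + 2 ≠ 0; add g_3 = 1/4*w**3 - 5/12*v*w - 3/4*w**2 + 5/4*v - 2/3*w + 2 to the basis.

The other S-polynomials (S(f_1,g_3), S(f_2,g_3)) all reduce to 0 modulo the current basis, so we have a Gröbner basis.
Inter-reduce: drop elements whose leading term is divisible by another's, tail-reduce, and make monic.
Reduced Gröbner basis: {w**3 - 5/3*v*w - 3*w**2 + 5*v - 8/3*w + 8, u**2 - u*v - 1/4*w**2 + 5/12*v + 2/3, u*w - 3*u}.

Buchberger on the second generating set:
h_1 = 36*u**2 - 36*u*v + 12*u*w - 9*w**2 - 36*u + 15*v + 24, LT = u**2.
h_2 = 36*u**2 - 36*u*v - 9*w**2 + 15*v + 24, LT = u**2.

S(h_1,h_2): lcm = u**2. S = 1/3*u*w - u.
  leading term u*w: no divisor's leading term divides it; move 1/3*u*w to the remainder.
  leading term u: no divisor's leading term divides it; move -u to the remainder.
  remainder 1/3*u*w - u ≠ 0; add k_3 = 1/3*u*w - u to the basis.

S(h_1,k_3): lcm = u**2*w. S = -u*v*w + 1/3*u*w**2 - 1/4*w**3 + 3*u**2 - u*w + 5/12*v*w + 2/3*w.
  leading term u*v*w: subtract (-3*v)·k_3 from -u*v*w + 1/3*u*w**2 - 1/4*w**3 + 3*u**2 - u*w + 5/12*v*w + 2/3*w → 1/3*u*w**2 - 1/4*w**3 + 3*u**2 - 3*u*v - u*w + 5/12*v*w + 2/3*w
  leading term u*w**2: subtract (w)·k_3 from 1/3*u*w**2 - 1/4*w**3 + 3*u**2 - 3*u*v - u*w + 5/12*v*w + 2/3*w → -1/4*w**3 + 3*u**2 - 3*u*v + 5/12*v*w + 2/3*w
  leading term w**3: no divisor's leading term divides it; move -1/4*w**3 to the remainder.
  leading term u**2: subtract (1/12)·h_1 from 3*u**2 - 3*u*v + 5/12*v*w + 2/3*w → -u*w + 5/12*v*w + 3/4*w**2 + 3*u - 5/4*v + 2/3*w - 2
  leading term u*w: subtract (-3)·k_3 from -u*w + 5/12*v*w + 3/4*w**2 + 3*u - 5/4*v + 2/3*w - 2 → 5/12*v*w + 3/4*w**2 - 5/4*v + 2/3*w - 2
  leading term v*w: no divisor's leading term divides it; move 5/12*v*w to the remainder.
  leading term w**2: no divisor's leading term divides it; move 3/4*w**2 to the remainder.
  leading term v: no divisor's leading term divides it; move -5/4*v to the remainder.
  leading term w: no divisor's leading term divides it; move 2/3*w to the remainder.
  leading term 1: no divisor's leading term divides it; move -2 to the remainder.
  remainder -1/4*w**3 + 5/12*v*w + 3/4*w**2 - 5/4*v + 2/3*w - 2 ≠ 0; add k_4 = -1/4*w**3 + 5/12*v*w + 3/4*w**2 - 5/4*v + 2/3*w - 2 to the basis.

The other S-polynomials (S(h_2,k_3), S(h_1,k_4), S(h_2,k_4), S(k_3,k_4)) all reduce to 0 modulo the current basis, so we have a Gröbner basis.
Inter-reduce: drop elements whose leading term is divisible by another's, tail-reduce, and make monic.
Reduced Gröbner basis: {w**3 - 5/3*v*w - 3*w**2 + 5*v - 8/3*w + 8, u**2 - u*v - 1/4*w**2 + 5/12*v + 2/3, u*w - 3*u}.

Same reduced basis, so the two generating sets span the same ideal.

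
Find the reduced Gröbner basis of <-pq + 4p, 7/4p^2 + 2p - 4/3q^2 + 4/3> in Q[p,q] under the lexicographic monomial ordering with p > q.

G = {p^2 + 8/7p - 16/21q^2 + 16/21, pq - 4p, q^3 - 4q^2 - q + 4}

f_1 = -pq + 4p, LT = pq.
f_2 = 7/4p^2 + 2p - 4/3q^2 + 4/3, LT = p^2.

S(f_1,f_2): lcm = p^2q. S = -4p^2 - 8/7pq + 16/21q^3 - 16/21q.
  reduce S modulo (f_1, f_2):
  remainder 16/21q^3 - 64/21q^2 - 16/21q + 64/21 ≠ 0; add g_3 = 16/21q^3 - 64/21q^2 - 16/21q + 64/21 to the basis.

The other S-polynomials (S(f_1,g_3), S(f_2,g_3)) all reduce to 0 modulo the current basis, so we have a Gröbner basis.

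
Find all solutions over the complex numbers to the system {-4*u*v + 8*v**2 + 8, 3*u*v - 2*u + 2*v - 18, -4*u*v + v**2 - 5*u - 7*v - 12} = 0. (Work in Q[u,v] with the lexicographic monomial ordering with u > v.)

{(-4, -1)}

Compute a lex Gröbner basis by Buchberger's algorithm.
f_1 = -4*u*v + 8*v**2 + 8, LT = u*v.
f_2 = 3*u*v - 2*u + 2*v - 18, LT = u*v.
f_3 = -4*u*v - 5*u + v**2 - 7*v - 12, LT = u*v.

S(f_1,f_2): lcm = u*v. S = 2/3*u - 2*v**2 - 2/3*v + 4.
  reduce S modulo (f_1, f_2, f_3):
  remainder 2/3*u - 2*v**2 - 2/3*v + 4 ≠ 0; add h_4 = 2/3*u - 2*v**2 - 2/3*v + 4 to the basis.

S(f_1,f_3): lcm = u*v. S = -5/4*u - 7/4*v**2 - 7/4*v - 5.
  reduce S modulo (f_1, f_2, f_3, h_4):
  remainder -11/2*v**2 - 3*v + 5/2 ≠ 0; add h_5 = -11/2*v**2 - 3*v + 5/2 to the basis.

S(f_1,h_4): lcm = u*v. S = 3*v**3 - v**2 - 6*v - 2.
  reduce S modulo (f_1, f_2, f_3, h_4, h_5):
  remainder -387/121*v - 387/121 ≠ 0; add h_6 = -387/121*v - 387/121 to the basis.

The other S-polynomials (S(f_2,f_3), S(f_2,h_4), S(f_3,h_4), S(f_1,h_5), S(f_2,h_5), S(f_3,h_5), S(h_4,h_5), S(f_1,h_6), S(f_2,h_6), S(f_3,h_6), S(h_4,h_6), S(h_5,h_6)) all reduce to 0 modulo the current basis, so we have a Gröbner basis.
Inter-reduce: drop elements whose leading term is divisible by another's, tail-reduce, and make monic.
Reduced Gröbner basis: {u + 4, v + 1}.

A lex Gröbner basis eliminates variables successively. Here v + 1 depends only on v, with roots {-1}; lifting each root through the earlier basis elements recovers the full solutions.
  v = -1: the earlier basis element becomes u + 4 = 0, giving u = -4 — point (-4, -1).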